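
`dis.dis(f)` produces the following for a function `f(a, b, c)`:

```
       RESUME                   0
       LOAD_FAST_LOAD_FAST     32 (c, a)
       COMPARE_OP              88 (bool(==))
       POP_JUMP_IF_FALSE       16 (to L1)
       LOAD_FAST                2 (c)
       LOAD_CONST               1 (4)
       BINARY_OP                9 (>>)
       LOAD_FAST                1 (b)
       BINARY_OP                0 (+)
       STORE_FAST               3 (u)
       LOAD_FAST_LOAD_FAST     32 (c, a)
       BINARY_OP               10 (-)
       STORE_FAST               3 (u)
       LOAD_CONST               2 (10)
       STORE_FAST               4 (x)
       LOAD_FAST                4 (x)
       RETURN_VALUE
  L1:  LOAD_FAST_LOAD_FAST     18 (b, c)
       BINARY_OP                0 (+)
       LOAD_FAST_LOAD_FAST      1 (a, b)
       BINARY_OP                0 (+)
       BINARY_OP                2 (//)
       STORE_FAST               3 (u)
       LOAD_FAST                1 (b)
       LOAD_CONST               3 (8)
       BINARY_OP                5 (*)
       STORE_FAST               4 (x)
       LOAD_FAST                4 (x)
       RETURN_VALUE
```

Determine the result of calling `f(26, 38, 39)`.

LOAD_FAST_LOAD_FAST c,a → push 39,26. Stack: [39, 26]
COMPARE_OP bool(==) → 39 vs 26 = False. Stack: [False]
POP_JUMP_IF_FALSE → pop False; jump. Stack: []
LOAD_FAST_LOAD_FAST b,c → push 38,39. Stack: [38, 39]
BINARY_OP + → 38 + 39 = 77. Stack: [77]
LOAD_FAST_LOAD_FAST a,b → push 26,38. Stack: [77, 26, 38]
BINARY_OP + → 26 + 38 = 64. Stack: [77, 64]
BINARY_OP // → 77 // 64 = 1. Stack: [1]
STORE_FAST u → u=1. Stack: []
LOAD_FAST b → push 38. Stack: [38]
LOAD_CONST → push 8. Stack: [38, 8]
BINARY_OP * → 38 * 8 = 304. Stack: [304]
STORE_FAST x → x=304. Stack: []
LOAD_FAST x → push 304. Stack: [304]
RETURN_VALUE → return 304.

304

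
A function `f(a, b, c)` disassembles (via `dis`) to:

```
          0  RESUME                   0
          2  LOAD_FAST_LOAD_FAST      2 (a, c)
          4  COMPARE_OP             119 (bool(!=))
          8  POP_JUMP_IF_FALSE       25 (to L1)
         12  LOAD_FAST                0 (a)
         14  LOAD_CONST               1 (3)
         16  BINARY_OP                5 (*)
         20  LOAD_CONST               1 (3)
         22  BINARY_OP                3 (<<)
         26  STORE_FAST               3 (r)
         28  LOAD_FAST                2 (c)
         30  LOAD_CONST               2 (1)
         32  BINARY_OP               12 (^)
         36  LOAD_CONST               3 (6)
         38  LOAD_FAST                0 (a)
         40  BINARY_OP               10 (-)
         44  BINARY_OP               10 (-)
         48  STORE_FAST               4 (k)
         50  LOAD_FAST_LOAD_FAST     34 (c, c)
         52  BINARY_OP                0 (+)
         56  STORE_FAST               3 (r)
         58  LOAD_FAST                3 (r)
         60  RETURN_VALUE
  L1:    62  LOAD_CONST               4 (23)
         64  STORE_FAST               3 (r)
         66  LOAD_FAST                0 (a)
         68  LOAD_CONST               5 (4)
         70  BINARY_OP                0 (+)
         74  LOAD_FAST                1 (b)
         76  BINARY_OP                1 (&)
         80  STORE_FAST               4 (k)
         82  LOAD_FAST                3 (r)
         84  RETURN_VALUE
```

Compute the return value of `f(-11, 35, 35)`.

LOAD_FAST_LOAD_FAST a,c → push -11,35. Stack: [-11, 35]
COMPARE_OP bool(!=) → -11 vs 35 = True. Stack: [True]
POP_JUMP_IF_FALSE → pop True; no jump. Stack: []
LOAD_FAST a → push -11. Stack: [-11]
LOAD_CONST → push 3. Stack: [-11, 3]
BINARY_OP * → -11 * 3 = -33. Stack: [-33]
LOAD_CONST → push 3. Stack: [-33, 3]
BINARY_OP << → -33 << 3 = -264. Stack: [-264]
STORE_FAST r → r=-264. Stack: []
LOAD_FAST c → push 35. Stack: [35]
LOAD_CONST → push 1. Stack: [35, 1]
BINARY_OP ^ → 35 ^ 1 = 34. Stack: [34]
LOAD_CONST → push 6. Stack: [34, 6]
LOAD_FAST a → push -11. Stack: [34, 6, -11]
BINARY_OP - → 6 - -11 = 17. Stack: [34, 17]
BINARY_OP - → 34 - 17 = 17. Stack: [17]
STORE_FAST k → k=17. Stack: []
LOAD_FAST_LOAD_FAST c,c → push 35,35. Stack: [35, 35]
BINARY_OP + → 35 + 35 = 70. Stack: [70]
STORE_FAST r → r=70. Stack: []
LOAD_FAST r → push 70. Stack: [70]
RETURN_VALUE → return 70.

70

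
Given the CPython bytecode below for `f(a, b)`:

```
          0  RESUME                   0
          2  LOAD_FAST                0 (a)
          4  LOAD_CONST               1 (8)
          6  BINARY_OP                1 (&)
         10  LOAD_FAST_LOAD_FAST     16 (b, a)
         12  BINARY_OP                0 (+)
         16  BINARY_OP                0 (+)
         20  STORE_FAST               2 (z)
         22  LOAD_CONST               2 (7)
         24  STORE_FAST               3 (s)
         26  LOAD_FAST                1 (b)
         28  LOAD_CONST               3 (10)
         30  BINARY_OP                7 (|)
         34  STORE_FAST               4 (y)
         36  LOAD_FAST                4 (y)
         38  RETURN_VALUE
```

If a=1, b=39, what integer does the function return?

LOAD_FAST a → push 1. Stack: [1]
LOAD_CONST → push 8. Stack: [1, 8]
BINARY_OP & → 1 & 8 = 0. Stack: [0]
LOAD_FAST_LOAD_FAST b,a → push 39,1. Stack: [0, 39, 1]
BINARY_OP + → 39 + 1 = 40. Stack: [0, 40]
BINARY_OP + → 0 + 40 = 40. Stack: [40]
STORE_FAST z → z=40. Stack: []
LOAD_CONST → push 7. Stack: [7]
STORE_FAST s → s=7. Stack: []
LOAD_FAST b → push 39. Stack: [39]
LOAD_CONST → push 10. Stack: [39, 10]
BINARY_OP | → 39 | 10 = 47. Stack: [47]
STORE_FAST y → y=47. Stack: []
LOAD_FAST y → push 47. Stack: [47]
RETURN_VALUE → return 47.

47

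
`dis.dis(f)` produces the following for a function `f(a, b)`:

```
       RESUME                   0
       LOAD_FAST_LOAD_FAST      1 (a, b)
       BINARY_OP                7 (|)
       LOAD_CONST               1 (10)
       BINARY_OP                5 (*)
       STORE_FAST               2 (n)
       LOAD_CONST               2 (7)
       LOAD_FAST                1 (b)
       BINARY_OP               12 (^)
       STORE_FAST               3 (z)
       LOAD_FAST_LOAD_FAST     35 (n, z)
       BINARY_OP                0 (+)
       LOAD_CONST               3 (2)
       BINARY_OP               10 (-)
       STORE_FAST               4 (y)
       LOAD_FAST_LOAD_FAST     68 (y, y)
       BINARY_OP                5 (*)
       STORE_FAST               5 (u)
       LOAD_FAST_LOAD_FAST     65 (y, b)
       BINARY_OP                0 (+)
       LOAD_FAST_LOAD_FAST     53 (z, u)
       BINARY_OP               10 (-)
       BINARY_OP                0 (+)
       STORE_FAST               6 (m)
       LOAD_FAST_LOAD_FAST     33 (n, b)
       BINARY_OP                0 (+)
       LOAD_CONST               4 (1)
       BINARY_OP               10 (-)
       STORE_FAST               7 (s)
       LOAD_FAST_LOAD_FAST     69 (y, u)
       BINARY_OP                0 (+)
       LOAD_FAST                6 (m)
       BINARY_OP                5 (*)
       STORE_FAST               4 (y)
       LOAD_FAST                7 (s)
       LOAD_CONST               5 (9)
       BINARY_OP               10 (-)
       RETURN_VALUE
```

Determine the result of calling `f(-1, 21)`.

LOAD_FAST_LOAD_FAST a,b → push -1,21. Stack: [-1, 21]
BINARY_OP | → -1 | 21 = -1. Stack: [-1]
LOAD_CONST → push 10. Stack: [-1, 10]
BINARY_OP * → -1 * 10 = -10. Stack: [-10]
STORE_FAST n → n=-10. Stack: []
LOAD_CONST → push 7. Stack: [7]
LOAD_FAST b → push 21. Stack: [7, 21]
BINARY_OP ^ → 7 ^ 21 = 18. Stack: [18]
STORE_FAST z → z=18. Stack: []
LOAD_FAST_LOAD_FAST n,z → push -10,18. Stack: [-10, 18]
BINARY_OP + → -10 + 18 = 8. Stack: [8]
LOAD_CONST → push 2. Stack: [8, 2]
BINARY_OP - → 8 - 2 = 6. Stack: [6]
STORE_FAST y → y=6. Stack: []
LOAD_FAST_LOAD_FAST y,y → push 6,6. Stack: [6, 6]
BINARY_OP * → 6 * 6 = 36. Stack: [36]
STORE_FAST u → u=36. Stack: []
LOAD_FAST_LOAD_FAST y,b → push 6,21. Stack: [6, 21]
BINARY_OP + → 6 + 21 = 27. Stack: [27]
LOAD_FAST_LOAD_FAST z,u → push 18,36. Stack: [27, 18, 36]
BINARY_OP - → 18 - 36 = -18. Stack: [27, -18]
BINARY_OP + → 27 + -18 = 9. Stack: [9]
STORE_FAST m → m=9. Stack: []
LOAD_FAST_LOAD_FAST n,b → push -10,21. Stack: [-10, 21]
BINARY_OP + → -10 + 21 = 11. Stack: [11]
LOAD_CONST → push 1. Stack: [11, 1]
BINARY_OP - → 11 - 1 = 10. Stack: [10]
STORE_FAST s → s=10. Stack: []
LOAD_FAST_LOAD_FAST y,u → push 6,36. Stack: [6, 36]
BINARY_OP + → 6 + 36 = 42. Stack: [42]
LOAD_FAST m → push 9. Stack: [42, 9]
BINARY_OP * → 42 * 9 = 378. Stack: [378]
STORE_FAST y → y=378. Stack: []
LOAD_FAST s → push 10. Stack: [10]
LOAD_CONST → push 9. Stack: [10, 9]
BINARY_OP - → 10 - 9 = 1. Stack: [1]
RETURN_VALUE → return 1.

1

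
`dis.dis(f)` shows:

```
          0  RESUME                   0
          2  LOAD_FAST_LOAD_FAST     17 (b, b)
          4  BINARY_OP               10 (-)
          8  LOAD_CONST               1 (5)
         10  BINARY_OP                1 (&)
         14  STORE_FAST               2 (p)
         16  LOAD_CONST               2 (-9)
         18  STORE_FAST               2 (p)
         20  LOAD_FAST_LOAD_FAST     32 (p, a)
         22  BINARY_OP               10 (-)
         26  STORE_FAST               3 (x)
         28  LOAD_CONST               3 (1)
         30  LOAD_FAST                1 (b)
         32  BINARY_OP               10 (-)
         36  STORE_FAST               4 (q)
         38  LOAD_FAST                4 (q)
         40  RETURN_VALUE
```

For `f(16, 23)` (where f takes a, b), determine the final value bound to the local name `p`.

-9

LOAD_FAST_LOAD_FAST b,b → push 23,23. Stack: [23, 23]
BINARY_OP - → 23 - 23 = 0. Stack: [0]
LOAD_CONST → push 5. Stack: [0, 5]
BINARY_OP & → 0 & 5 = 0. Stack: [0]
STORE_FAST p → p=0. Stack: []
LOAD_CONST → push -9. Stack: [-9]
STORE_FAST p → p=-9. Stack: []
LOAD_FAST_LOAD_FAST p,a → push -9,16. Stack: [-9, 16]
BINARY_OP - → -9 - 16 = -25. Stack: [-25]
STORE_FAST x → x=-25. Stack: []
LOAD_CONST → push 1. Stack: [1]
LOAD_FAST b → push 23. Stack: [1, 23]
BINARY_OP - → 1 - 23 = -22. Stack: [-22]
STORE_FAST q → q=-22. Stack: []
LOAD_FAST q → push -22. Stack: [-22]
RETURN_VALUE → return -22.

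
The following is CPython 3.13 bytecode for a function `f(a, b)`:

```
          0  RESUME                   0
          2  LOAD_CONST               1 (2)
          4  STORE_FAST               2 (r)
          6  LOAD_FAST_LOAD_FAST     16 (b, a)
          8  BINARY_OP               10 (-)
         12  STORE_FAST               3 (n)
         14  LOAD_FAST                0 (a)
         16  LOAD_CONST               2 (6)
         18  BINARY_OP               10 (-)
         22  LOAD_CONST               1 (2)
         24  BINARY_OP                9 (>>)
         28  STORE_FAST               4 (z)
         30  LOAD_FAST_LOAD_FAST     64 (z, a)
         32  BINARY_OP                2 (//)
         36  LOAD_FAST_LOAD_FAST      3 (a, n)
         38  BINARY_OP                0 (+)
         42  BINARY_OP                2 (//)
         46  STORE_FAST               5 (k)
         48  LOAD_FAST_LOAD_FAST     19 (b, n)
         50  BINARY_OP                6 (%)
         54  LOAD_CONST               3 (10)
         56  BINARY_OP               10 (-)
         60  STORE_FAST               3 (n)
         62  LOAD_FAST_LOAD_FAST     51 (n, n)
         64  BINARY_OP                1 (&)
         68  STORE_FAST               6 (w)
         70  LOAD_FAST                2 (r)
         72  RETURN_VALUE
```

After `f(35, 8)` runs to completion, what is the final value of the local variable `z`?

LOAD_CONST → push 2. Stack: [2]
STORE_FAST r → r=2. Stack: []
LOAD_FAST_LOAD_FAST b,a → push 8,35. Stack: [8, 35]
BINARY_OP - → 8 - 35 = -27. Stack: [-27]
STORE_FAST n → n=-27. Stack: []
LOAD_FAST a → push 35. Stack: [35]
LOAD_CONST → push 6. Stack: [35, 6]
BINARY_OP - → 35 - 6 = 29. Stack: [29]
LOAD_CONST → push 2. Stack: [29, 2]
BINARY_OP >> → 29 >> 2 = 7. Stack: [7]
STORE_FAST z → z=7. Stack: []
LOAD_FAST_LOAD_FAST z,a → push 7,35. Stack: [7, 35]
BINARY_OP // → 7 // 35 = 0. Stack: [0]
LOAD_FAST_LOAD_FAST a,n → push 35,-27. Stack: [0, 35, -27]
BINARY_OP + → 35 + -27 = 8. Stack: [0, 8]
BINARY_OP // → 0 // 8 = 0. Stack: [0]
STORE_FAST k → k=0. Stack: []
LOAD_FAST_LOAD_FAST b,n → push 8,-27. Stack: [8, -27]
BINARY_OP % → 8 % -27 = -19. Stack: [-19]
LOAD_CONST → push 10. Stack: [-19, 10]
BINARY_OP - → -19 - 10 = -29. Stack: [-29]
STORE_FAST n → n=-29. Stack: []
LOAD_FAST_LOAD_FAST n,n → push -29,-29. Stack: [-29, -29]
BINARY_OP & → -29 & -29 = -29. Stack: [-29]
STORE_FAST w → w=-29. Stack: []
LOAD_FAST r → push 2. Stack: [2]
RETURN_VALUE → return 2.

7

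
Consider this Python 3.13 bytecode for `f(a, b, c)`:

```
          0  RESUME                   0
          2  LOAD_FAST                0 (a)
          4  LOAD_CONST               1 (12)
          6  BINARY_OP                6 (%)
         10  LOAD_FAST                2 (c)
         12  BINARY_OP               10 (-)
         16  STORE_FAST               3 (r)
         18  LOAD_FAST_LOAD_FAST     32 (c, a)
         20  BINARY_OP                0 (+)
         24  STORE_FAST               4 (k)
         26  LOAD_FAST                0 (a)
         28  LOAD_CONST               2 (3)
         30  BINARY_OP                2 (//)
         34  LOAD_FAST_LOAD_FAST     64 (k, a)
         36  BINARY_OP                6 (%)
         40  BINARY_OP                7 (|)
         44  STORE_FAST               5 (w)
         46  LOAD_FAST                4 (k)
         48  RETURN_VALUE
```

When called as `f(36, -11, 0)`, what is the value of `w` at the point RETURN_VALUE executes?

LOAD_FAST a → push 36. Stack: [36]
LOAD_CONST → push 12. Stack: [36, 12]
BINARY_OP % → 36 % 12 = 0. Stack: [0]
LOAD_FAST c → push 0. Stack: [0, 0]
BINARY_OP - → 0 - 0 = 0. Stack: [0]
STORE_FAST r → r=0. Stack: []
LOAD_FAST_LOAD_FAST c,a → push 0,36. Stack: [0, 36]
BINARY_OP + → 0 + 36 = 36. Stack: [36]
STORE_FAST k → k=36. Stack: []
LOAD_FAST a → push 36. Stack: [36]
LOAD_CONST → push 3. Stack: [36, 3]
BINARY_OP // → 36 // 3 = 12. Stack: [12]
LOAD_FAST_LOAD_FAST k,a → push 36,36. Stack: [12, 36, 36]
BINARY_OP % → 36 % 36 = 0. Stack: [12, 0]
BINARY_OP | → 12 | 0 = 12. Stack: [12]
STORE_FAST w → w=12. Stack: []
LOAD_FAST k → push 36. Stack: [36]
RETURN_VALUE → return 36.

12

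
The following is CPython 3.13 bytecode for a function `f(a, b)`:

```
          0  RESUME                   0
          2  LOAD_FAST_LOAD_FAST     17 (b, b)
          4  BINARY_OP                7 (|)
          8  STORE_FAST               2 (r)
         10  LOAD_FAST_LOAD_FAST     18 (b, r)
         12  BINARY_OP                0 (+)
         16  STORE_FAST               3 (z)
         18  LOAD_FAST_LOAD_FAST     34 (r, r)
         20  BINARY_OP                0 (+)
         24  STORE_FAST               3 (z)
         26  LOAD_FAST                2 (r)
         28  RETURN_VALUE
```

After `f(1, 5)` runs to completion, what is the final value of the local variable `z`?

LOAD_FAST_LOAD_FAST b,b → push 5,5. Stack: [5, 5]
BINARY_OP | → 5 | 5 = 5. Stack: [5]
STORE_FAST r → r=5. Stack: []
LOAD_FAST_LOAD_FAST b,r → push 5,5. Stack: [5, 5]
BINARY_OP + → 5 + 5 = 10. Stack: [10]
STORE_FAST z → z=10. Stack: []
LOAD_FAST_LOAD_FAST r,r → push 5,5. Stack: [5, 5]
BINARY_OP + → 5 + 5 = 10. Stack: [10]
STORE_FAST z → z=10. Stack: []
LOAD_FAST r → push 5. Stack: [5]
RETURN_VALUE → return 5.

10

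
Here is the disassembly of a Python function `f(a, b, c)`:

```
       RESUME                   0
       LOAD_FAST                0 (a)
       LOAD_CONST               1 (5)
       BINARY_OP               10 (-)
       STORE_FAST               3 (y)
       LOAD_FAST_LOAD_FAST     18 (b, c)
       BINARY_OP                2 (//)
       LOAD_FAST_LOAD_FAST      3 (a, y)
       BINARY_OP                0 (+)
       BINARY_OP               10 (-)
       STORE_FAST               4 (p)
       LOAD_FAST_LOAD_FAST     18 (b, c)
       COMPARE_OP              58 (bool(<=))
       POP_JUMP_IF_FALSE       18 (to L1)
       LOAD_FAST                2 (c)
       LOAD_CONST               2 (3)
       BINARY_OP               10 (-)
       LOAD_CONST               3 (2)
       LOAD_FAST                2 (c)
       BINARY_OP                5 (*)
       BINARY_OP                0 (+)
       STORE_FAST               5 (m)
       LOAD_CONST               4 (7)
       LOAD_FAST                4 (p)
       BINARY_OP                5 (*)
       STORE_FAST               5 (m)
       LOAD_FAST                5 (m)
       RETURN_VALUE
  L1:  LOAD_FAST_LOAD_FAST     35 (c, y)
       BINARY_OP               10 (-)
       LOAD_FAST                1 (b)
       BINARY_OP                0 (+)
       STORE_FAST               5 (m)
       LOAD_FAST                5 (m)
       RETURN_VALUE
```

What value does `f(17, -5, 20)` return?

LOAD_FAST a → push 17. Stack: [17]
LOAD_CONST → push 5. Stack: [17, 5]
BINARY_OP - → 17 - 5 = 12. Stack: [12]
STORE_FAST y → y=12. Stack: []
LOAD_FAST_LOAD_FAST b,c → push -5,20. Stack: [-5, 20]
BINARY_OP // → -5 // 20 = -1. Stack: [-1]
LOAD_FAST_LOAD_FAST a,y → push 17,12. Stack: [-1, 17, 12]
BINARY_OP + → 17 + 12 = 29. Stack: [-1, 29]
BINARY_OP - → -1 - 29 = -30. Stack: [-30]
STORE_FAST p → p=-30. Stack: []
LOAD_FAST_LOAD_FAST b,c → push -5,20. Stack: [-5, 20]
COMPARE_OP bool(<=) → -5 vs 20 = True. Stack: [True]
POP_JUMP_IF_FALSE → pop True; no jump. Stack: []
LOAD_FAST c → push 20. Stack: [20]
LOAD_CONST → push 3. Stack: [20, 3]
BINARY_OP - → 20 - 3 = 17. Stack: [17]
LOAD_CONST → push 2. Stack: [17, 2]
LOAD_FAST c → push 20. Stack: [17, 2, 20]
BINARY_OP * → 2 * 20 = 40. Stack: [17, 40]
BINARY_OP + → 17 + 40 = 57. Stack: [57]
STORE_FAST m → m=57. Stack: []
LOAD_CONST → push 7. Stack: [7]
LOAD_FAST p → push -30. Stack: [7, -30]
BINARY_OP * → 7 * -30 = -210. Stack: [-210]
STORE_FAST m → m=-210. Stack: []
LOAD_FAST m → push -210. Stack: [-210]
RETURN_VALUE → return -210.

-210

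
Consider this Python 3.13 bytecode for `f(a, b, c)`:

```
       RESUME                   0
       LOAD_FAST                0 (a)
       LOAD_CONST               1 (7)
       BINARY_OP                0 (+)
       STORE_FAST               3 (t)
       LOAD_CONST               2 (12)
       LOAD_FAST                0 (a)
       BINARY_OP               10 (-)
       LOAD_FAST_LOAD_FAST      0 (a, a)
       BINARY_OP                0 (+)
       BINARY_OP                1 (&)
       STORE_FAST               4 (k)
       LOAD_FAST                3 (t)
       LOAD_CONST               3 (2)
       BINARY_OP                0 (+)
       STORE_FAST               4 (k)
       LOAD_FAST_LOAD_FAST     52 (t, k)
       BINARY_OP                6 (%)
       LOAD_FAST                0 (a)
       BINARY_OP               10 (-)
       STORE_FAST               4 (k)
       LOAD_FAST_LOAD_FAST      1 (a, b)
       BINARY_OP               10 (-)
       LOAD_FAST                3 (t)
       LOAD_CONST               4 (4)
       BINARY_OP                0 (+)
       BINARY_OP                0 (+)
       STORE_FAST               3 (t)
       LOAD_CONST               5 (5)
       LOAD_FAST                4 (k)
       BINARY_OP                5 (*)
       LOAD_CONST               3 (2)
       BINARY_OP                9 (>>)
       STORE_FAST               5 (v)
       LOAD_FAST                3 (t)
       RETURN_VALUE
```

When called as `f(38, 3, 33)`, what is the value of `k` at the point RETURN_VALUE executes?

LOAD_FAST a → push 38. Stack: [38]
LOAD_CONST → push 7. Stack: [38, 7]
BINARY_OP + → 38 + 7 = 45. Stack: [45]
STORE_FAST t → t=45. Stack: []
LOAD_CONST → push 12. Stack: [12]
LOAD_FAST a → push 38. Stack: [12, 38]
BINARY_OP - → 12 - 38 = -26. Stack: [-26]
LOAD_FAST_LOAD_FAST a,a → push 38,38. Stack: [-26, 38, 38]
BINARY_OP + → 38 + 38 = 76. Stack: [-26, 76]
BINARY_OP & → -26 & 76 = 68. Stack: [68]
STORE_FAST k → k=68. Stack: []
LOAD_FAST t → push 45. Stack: [45]
LOAD_CONST → push 2. Stack: [45, 2]
BINARY_OP + → 45 + 2 = 47. Stack: [47]
STORE_FAST k → k=47. Stack: []
LOAD_FAST_LOAD_FAST t,k → push 45,47. Stack: [45, 47]
BINARY_OP % → 45 % 47 = 45. Stack: [45]
LOAD_FAST a → push 38. Stack: [45, 38]
BINARY_OP - → 45 - 38 = 7. Stack: [7]
STORE_FAST k → k=7. Stack: []
LOAD_FAST_LOAD_FAST a,b → push 38,3. Stack: [38, 3]
BINARY_OP - → 38 - 3 = 35. Stack: [35]
LOAD_FAST t → push 45. Stack: [35, 45]
LOAD_CONST → push 4. Stack: [35, 45, 4]
BINARY_OP + → 45 + 4 = 49. Stack: [35, 49]
BINARY_OP + → 35 + 49 = 84. Stack: [84]
STORE_FAST t → t=84. Stack: []
LOAD_CONST → push 5. Stack: [5]
LOAD_FAST k → push 7. Stack: [5, 7]
BINARY_OP * → 5 * 7 = 35. Stack: [35]
LOAD_CONST → push 2. Stack: [35, 2]
BINARY_OP >> → 35 >> 2 = 8. Stack: [8]
STORE_FAST v → v=8. Stack: []
LOAD_FAST t → push 84. Stack: [84]
RETURN_VALUE → return 84.

7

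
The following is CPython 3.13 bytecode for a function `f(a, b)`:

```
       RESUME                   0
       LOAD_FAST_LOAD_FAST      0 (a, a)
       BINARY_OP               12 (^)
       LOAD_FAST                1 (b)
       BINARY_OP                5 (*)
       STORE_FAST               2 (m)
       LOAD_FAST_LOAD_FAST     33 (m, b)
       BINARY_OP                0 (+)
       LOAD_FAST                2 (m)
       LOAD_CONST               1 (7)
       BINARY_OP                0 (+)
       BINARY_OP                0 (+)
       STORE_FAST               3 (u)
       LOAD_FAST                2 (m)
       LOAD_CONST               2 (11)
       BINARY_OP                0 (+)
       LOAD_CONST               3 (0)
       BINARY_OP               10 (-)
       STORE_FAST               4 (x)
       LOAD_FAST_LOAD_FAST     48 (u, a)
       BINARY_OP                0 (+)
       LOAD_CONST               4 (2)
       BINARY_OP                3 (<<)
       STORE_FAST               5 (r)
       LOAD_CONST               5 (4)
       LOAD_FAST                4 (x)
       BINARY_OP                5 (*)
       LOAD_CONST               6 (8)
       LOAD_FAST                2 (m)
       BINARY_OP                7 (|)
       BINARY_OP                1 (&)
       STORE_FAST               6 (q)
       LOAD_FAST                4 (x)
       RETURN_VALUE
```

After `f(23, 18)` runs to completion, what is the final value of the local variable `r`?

LOAD_FAST_LOAD_FAST a,a → push 23,23. Stack: [23, 23]
BINARY_OP ^ → 23 ^ 23 = 0. Stack: [0]
LOAD_FAST b → push 18. Stack: [0, 18]
BINARY_OP * → 0 * 18 = 0. Stack: [0]
STORE_FAST m → m=0. Stack: []
LOAD_FAST_LOAD_FAST m,b → push 0,18. Stack: [0, 18]
BINARY_OP + → 0 + 18 = 18. Stack: [18]
LOAD_FAST m → push 0. Stack: [18, 0]
LOAD_CONST → push 7. Stack: [18, 0, 7]
BINARY_OP + → 0 + 7 = 7. Stack: [18, 7]
BINARY_OP + → 18 + 7 = 25. Stack: [25]
STORE_FAST u → u=25. Stack: []
LOAD_FAST m → push 0. Stack: [0]
LOAD_CONST → push 11. Stack: [0, 11]
BINARY_OP + → 0 + 11 = 11. Stack: [11]
LOAD_CONST → push 0. Stack: [11, 0]
BINARY_OP - → 11 - 0 = 11. Stack: [11]
STORE_FAST x → x=11. Stack: []
LOAD_FAST_LOAD_FAST u,a → push 25,23. Stack: [25, 23]
BINARY_OP + → 25 + 23 = 48. Stack: [48]
LOAD_CONST → push 2. Stack: [48, 2]
BINARY_OP << → 48 << 2 = 192. Stack: [192]
STORE_FAST r → r=192. Stack: []
LOAD_CONST → push 4. Stack: [4]
LOAD_FAST x → push 11. Stack: [4, 11]
BINARY_OP * → 4 * 11 = 44. Stack: [44]
LOAD_CONST → push 8. Stack: [44, 8]
LOAD_FAST m → push 0. Stack: [44, 8, 0]
BINARY_OP | → 8 | 0 = 8. Stack: [44, 8]
BINARY_OP & → 44 & 8 = 8. Stack: [8]
STORE_FAST q → q=8. Stack: []
LOAD_FAST x → push 11. Stack: [11]
RETURN_VALUE → return 11.

192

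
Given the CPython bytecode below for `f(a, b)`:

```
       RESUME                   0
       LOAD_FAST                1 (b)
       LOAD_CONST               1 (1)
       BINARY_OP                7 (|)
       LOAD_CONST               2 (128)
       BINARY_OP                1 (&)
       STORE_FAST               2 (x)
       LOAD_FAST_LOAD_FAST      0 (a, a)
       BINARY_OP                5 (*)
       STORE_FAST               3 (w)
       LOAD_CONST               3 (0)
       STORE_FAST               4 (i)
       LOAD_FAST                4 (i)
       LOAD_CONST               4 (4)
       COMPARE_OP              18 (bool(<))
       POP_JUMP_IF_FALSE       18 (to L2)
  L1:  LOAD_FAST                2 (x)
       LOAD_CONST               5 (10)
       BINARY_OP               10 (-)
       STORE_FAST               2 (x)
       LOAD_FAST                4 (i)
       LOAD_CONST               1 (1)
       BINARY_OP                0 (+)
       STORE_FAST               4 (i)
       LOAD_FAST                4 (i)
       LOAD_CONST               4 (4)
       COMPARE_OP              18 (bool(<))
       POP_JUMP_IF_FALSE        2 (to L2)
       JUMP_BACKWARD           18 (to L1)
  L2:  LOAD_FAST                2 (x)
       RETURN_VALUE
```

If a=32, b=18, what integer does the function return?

-40

LOAD_FAST b → push 18. Stack: [18]
LOAD_CONST → push 1. Stack: [18, 1]
BINARY_OP | → 18 | 1 = 19. Stack: [19]
LOAD_CONST → push 128. Stack: [19, 128]
BINARY_OP & → 19 & 128 = 0. Stack: [0]
STORE_FAST x → x=0. Stack: []
LOAD_FAST_LOAD_FAST a,a → push 32,32. Stack: [32, 32]
BINARY_OP * → 32 * 32 = 1024. Stack: [1024]
STORE_FAST w → w=1024. Stack: []
LOAD_CONST → push 0. Stack: [0]
STORE_FAST i → i=0. Stack: []
LOAD_FAST i → push 0. Stack: [0]
LOAD_CONST → push 4. Stack: [0, 4]
COMPARE_OP bool(<) → 0 vs 4 = True. Stack: [True]
POP_JUMP_IF_FALSE → pop True; no jump. Stack: []
LOAD_FAST x → push 0. Stack: [0]
LOAD_CONST → push 10. Stack: [0, 10]
BINARY_OP - → 0 - 10 = -10. Stack: [-10]
STORE_FAST x → x=-10. Stack: []
LOAD_FAST i → push 0. Stack: [0]
LOAD_CONST → push 1. Stack: [0, 1]
BINARY_OP + → 0 + 1 = 1. Stack: [1]
STORE_FAST i → i=1. Stack: []
LOAD_FAST i → push 1. Stack: [1]
LOAD_CONST → push 4. Stack: [1, 4]
COMPARE_OP bool(<) → 1 vs 4 = True. Stack: [True]
POP_JUMP_IF_FALSE → pop True; no jump. Stack: []
LOAD_FAST x → push -10. Stack: [-10]
LOAD_CONST → push 10. Stack: [-10, 10]
BINARY_OP - → -10 - 10 = -20. Stack: [-20]
STORE_FAST x → x=-20. Stack: []
LOAD_FAST i → push 1. Stack: [1]
LOAD_CONST → push 1. Stack: [1, 1]
BINARY_OP + → 1 + 1 = 2. Stack: [2]
STORE_FAST i → i=2. Stack: []
LOAD_FAST i → push 2. Stack: [2]
LOAD_CONST → push 4. Stack: [2, 4]
COMPARE_OP bool(<) → 2 vs 4 = True. Stack: [True]
POP_JUMP_IF_FALSE → pop True; no jump. Stack: []
LOAD_FAST x → push -20. Stack: [-20]
LOAD_CONST → push 10. Stack: [-20, 10]
BINARY_OP - → -20 - 10 = -30. Stack: [-30]
STORE_FAST x → x=-30. Stack: []
LOAD_FAST i → push 2. Stack: [2]
LOAD_CONST → push 1. Stack: [2, 1]
BINARY_OP + → 2 + 1 = 3. Stack: [3]
STORE_FAST i → i=3. Stack: []
LOAD_FAST i → push 3. Stack: [3]
LOAD_CONST → push 4. Stack: [3, 4]
COMPARE_OP bool(<) → 3 vs 4 = True. Stack: [True]
POP_JUMP_IF_FALSE → pop True; no jump. Stack: []
LOAD_FAST x → push -30. Stack: [-30]
LOAD_CONST → push 10. Stack: [-30, 10]
BINARY_OP - → -30 - 10 = -40. Stack: [-40]
STORE_FAST x → x=-40. Stack: []
LOAD_FAST i → push 3. Stack: [3]
LOAD_CONST → push 1. Stack: [3, 1]
BINARY_OP + → 3 + 1 = 4. Stack: [4]
STORE_FAST i → i=4. Stack: []
LOAD_FAST i → push 4. Stack: [4]
LOAD_CONST → push 4. Stack: [4, 4]
COMPARE_OP bool(<) → 4 vs 4 = False. Stack: [False]
POP_JUMP_IF_FALSE → pop False; jump. Stack: []
LOAD_FAST x → push -40. Stack: [-40]
RETURN_VALUE → return -40.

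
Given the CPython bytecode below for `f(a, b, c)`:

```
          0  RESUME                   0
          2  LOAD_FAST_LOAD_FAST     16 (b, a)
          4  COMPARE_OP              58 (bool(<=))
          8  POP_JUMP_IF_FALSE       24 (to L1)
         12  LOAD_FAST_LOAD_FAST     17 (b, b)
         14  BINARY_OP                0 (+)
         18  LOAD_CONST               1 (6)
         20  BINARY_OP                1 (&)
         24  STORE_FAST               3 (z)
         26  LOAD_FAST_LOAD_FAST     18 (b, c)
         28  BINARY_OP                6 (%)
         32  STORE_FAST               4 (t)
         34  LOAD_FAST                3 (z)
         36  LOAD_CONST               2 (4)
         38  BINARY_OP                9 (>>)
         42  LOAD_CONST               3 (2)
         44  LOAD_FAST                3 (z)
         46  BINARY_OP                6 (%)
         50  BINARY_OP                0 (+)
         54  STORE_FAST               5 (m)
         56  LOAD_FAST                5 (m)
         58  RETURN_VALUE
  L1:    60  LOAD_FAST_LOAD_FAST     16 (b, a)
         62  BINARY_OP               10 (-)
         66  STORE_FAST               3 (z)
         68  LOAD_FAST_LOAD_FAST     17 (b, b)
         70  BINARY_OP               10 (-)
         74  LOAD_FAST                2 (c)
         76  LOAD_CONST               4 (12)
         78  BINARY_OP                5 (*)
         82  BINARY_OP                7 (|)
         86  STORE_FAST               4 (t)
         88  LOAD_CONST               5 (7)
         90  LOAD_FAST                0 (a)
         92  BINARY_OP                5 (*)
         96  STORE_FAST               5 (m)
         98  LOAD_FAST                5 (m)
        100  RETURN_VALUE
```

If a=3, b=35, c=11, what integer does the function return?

LOAD_FAST_LOAD_FAST b,a → push 35,3. Stack: [35, 3]
COMPARE_OP bool(<=) → 35 vs 3 = False. Stack: [False]
POP_JUMP_IF_FALSE → pop False; jump. Stack: []
LOAD_FAST_LOAD_FAST b,a → push 35,3. Stack: [35, 3]
BINARY_OP - → 35 - 3 = 32. Stack: [32]
STORE_FAST z → z=32. Stack: []
LOAD_FAST_LOAD_FAST b,b → push 35,35. Stack: [35, 35]
BINARY_OP - → 35 - 35 = 0. Stack: [0]
LOAD_FAST c → push 11. Stack: [0, 11]
LOAD_CONST → push 12. Stack: [0, 11, 12]
BINARY_OP * → 11 * 12 = 132. Stack: [0, 132]
BINARY_OP | → 0 | 132 = 132. Stack: [132]
STORE_FAST t → t=132. Stack: []
LOAD_CONST → push 7. Stack: [7]
LOAD_FAST a → push 3. Stack: [7, 3]
BINARY_OP * → 7 * 3 = 21. Stack: [21]
STORE_FAST m → m=21. Stack: []
LOAD_FAST m → push 21. Stack: [21]
RETURN_VALUE → return 21.

21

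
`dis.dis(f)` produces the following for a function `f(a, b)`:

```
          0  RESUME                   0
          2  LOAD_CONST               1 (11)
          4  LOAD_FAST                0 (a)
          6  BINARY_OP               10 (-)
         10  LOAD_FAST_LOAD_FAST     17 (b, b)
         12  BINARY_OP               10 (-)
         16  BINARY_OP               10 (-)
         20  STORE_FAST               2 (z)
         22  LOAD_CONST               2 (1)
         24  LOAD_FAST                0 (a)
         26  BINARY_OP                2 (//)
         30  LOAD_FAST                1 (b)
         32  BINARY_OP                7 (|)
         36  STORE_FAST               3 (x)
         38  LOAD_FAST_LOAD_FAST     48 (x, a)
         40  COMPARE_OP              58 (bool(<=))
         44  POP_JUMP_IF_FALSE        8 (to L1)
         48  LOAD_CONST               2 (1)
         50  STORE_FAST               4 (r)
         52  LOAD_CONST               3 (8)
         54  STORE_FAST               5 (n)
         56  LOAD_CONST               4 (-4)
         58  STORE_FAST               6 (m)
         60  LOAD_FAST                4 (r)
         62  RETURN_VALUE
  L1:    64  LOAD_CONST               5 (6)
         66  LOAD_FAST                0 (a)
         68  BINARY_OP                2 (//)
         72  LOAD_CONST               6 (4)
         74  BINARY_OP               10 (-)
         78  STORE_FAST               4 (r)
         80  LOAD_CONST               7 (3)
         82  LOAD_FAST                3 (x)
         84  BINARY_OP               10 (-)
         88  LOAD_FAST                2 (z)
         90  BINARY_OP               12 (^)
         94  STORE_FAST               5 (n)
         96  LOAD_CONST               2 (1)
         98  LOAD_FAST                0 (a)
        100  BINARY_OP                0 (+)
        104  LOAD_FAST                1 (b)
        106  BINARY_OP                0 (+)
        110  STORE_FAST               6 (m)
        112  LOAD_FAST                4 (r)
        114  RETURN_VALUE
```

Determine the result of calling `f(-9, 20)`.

LOAD_CONST → push 11. Stack: [11]
LOAD_FAST a → push -9. Stack: [11, -9]
BINARY_OP - → 11 - -9 = 20. Stack: [20]
LOAD_FAST_LOAD_FAST b,b → push 20,20. Stack: [20, 20, 20]
BINARY_OP - → 20 - 20 = 0. Stack: [20, 0]
BINARY_OP - → 20 - 0 = 20. Stack: [20]
STORE_FAST z → z=20. Stack: []
LOAD_CONST → push 1. Stack: [1]
LOAD_FAST a → push -9. Stack: [1, -9]
BINARY_OP // → 1 // -9 = -1. Stack: [-1]
LOAD_FAST b → push 20. Stack: [-1, 20]
BINARY_OP | → -1 | 20 = -1. Stack: [-1]
STORE_FAST x → x=-1. Stack: []
LOAD_FAST_LOAD_FAST x,a → push -1,-9. Stack: [-1, -9]
COMPARE_OP bool(<=) → -1 vs -9 = False. Stack: [False]
POP_JUMP_IF_FALSE → pop False; jump. Stack: []
LOAD_CONST → push 6. Stack: [6]
LOAD_FAST a → push -9. Stack: [6, -9]
BINARY_OP // → 6 // -9 = -1. Stack: [-1]
LOAD_CONST → push 4. Stack: [-1, 4]
BINARY_OP - → -1 - 4 = -5. Stack: [-5]
STORE_FAST r → r=-5. Stack: []
LOAD_CONST → push 3. Stack: [3]
LOAD_FAST x → push -1. Stack: [3, -1]
BINARY_OP - → 3 - -1 = 4. Stack: [4]
LOAD_FAST z → push 20. Stack: [4, 20]
BINARY_OP ^ → 4 ^ 20 = 16. Stack: [16]
STORE_FAST n → n=16. Stack: []
LOAD_CONST → push 1. Stack: [1]
LOAD_FAST a → push -9. Stack: [1, -9]
BINARY_OP + → 1 + -9 = -8. Stack: [-8]
LOAD_FAST b → push 20. Stack: [-8, 20]
BINARY_OP + → -8 + 20 = 12. Stack: [12]
STORE_FAST m → m=12. Stack: []
LOAD_FAST r → push -5. Stack: [-5]
RETURN_VALUE → return -5.

-5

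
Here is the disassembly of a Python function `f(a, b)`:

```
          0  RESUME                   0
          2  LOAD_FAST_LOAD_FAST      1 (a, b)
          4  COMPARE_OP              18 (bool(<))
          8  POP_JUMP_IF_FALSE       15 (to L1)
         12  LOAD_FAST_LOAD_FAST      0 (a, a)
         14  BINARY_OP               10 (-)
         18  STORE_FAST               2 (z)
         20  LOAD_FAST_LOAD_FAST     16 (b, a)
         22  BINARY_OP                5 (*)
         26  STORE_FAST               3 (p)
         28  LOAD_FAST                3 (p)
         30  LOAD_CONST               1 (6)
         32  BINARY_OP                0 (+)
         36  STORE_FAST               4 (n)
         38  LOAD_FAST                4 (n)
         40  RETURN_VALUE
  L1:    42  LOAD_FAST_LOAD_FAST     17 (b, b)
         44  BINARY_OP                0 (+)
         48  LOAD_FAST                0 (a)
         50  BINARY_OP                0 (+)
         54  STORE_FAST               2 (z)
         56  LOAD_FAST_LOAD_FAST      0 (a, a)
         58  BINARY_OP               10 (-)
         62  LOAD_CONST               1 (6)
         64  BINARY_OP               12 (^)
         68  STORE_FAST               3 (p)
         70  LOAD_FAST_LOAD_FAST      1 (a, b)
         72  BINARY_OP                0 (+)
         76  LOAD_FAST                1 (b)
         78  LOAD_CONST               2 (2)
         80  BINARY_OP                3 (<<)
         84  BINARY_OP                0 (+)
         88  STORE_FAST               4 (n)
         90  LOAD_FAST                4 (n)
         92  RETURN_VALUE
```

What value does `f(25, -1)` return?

20

LOAD_FAST_LOAD_FAST a,b → push 25,-1. Stack: [25, -1]
COMPARE_OP bool(<) → 25 vs -1 = False. Stack: [False]
POP_JUMP_IF_FALSE → pop False; jump. Stack: []
LOAD_FAST_LOAD_FAST b,b → push -1,-1. Stack: [-1, -1]
BINARY_OP + → -1 + -1 = -2. Stack: [-2]
LOAD_FAST a → push 25. Stack: [-2, 25]
BINARY_OP + → -2 + 25 = 23. Stack: [23]
STORE_FAST z → z=23. Stack: []
LOAD_FAST_LOAD_FAST a,a → push 25,25. Stack: [25, 25]
BINARY_OP - → 25 - 25 = 0. Stack: [0]
LOAD_CONST → push 6. Stack: [0, 6]
BINARY_OP ^ → 0 ^ 6 = 6. Stack: [6]
STORE_FAST p → p=6. Stack: []
LOAD_FAST_LOAD_FAST a,b → push 25,-1. Stack: [25, -1]
BINARY_OP + → 25 + -1 = 24. Stack: [24]
LOAD_FAST b → push -1. Stack: [24, -1]
LOAD_CONST → push 2. Stack: [24, -1, 2]
BINARY_OP << → -1 << 2 = -4. Stack: [24, -4]
BINARY_OP + → 24 + -4 = 20. Stack: [20]
STORE_FAST n → n=20. Stack: []
LOAD_FAST n → push 20. Stack: [20]
RETURN_VALUE → return 20.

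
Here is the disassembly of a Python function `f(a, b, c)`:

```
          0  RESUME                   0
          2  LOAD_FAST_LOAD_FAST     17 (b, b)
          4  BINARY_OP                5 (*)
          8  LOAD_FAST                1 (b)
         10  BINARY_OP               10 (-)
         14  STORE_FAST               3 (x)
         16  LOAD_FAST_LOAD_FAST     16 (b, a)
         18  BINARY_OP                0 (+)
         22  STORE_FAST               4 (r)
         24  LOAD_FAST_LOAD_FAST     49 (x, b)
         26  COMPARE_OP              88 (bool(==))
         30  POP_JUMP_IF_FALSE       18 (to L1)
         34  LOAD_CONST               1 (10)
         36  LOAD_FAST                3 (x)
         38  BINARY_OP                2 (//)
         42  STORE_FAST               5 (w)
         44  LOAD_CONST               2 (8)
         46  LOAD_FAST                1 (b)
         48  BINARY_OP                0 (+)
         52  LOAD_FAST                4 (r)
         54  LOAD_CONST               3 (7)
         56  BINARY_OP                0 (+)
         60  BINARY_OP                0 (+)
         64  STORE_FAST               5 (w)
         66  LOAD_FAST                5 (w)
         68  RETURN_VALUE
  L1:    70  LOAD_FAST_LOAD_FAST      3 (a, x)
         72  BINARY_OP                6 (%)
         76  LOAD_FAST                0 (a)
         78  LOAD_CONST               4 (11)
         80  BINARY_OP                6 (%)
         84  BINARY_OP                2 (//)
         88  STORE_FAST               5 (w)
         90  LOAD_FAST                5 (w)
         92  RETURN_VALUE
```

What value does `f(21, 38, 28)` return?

2

LOAD_FAST_LOAD_FAST b,b → push 38,38. Stack: [38, 38]
BINARY_OP * → 38 * 38 = 1444. Stack: [1444]
LOAD_FAST b → push 38. Stack: [1444, 38]
BINARY_OP - → 1444 - 38 = 1406. Stack: [1406]
STORE_FAST x → x=1406. Stack: []
LOAD_FAST_LOAD_FAST b,a → push 38,21. Stack: [38, 21]
BINARY_OP + → 38 + 21 = 59. Stack: [59]
STORE_FAST r → r=59. Stack: []
LOAD_FAST_LOAD_FAST x,b → push 1406,38. Stack: [1406, 38]
COMPARE_OP bool(==) → 1406 vs 38 = False. Stack: [False]
POP_JUMP_IF_FALSE → pop False; jump. Stack: []
LOAD_FAST_LOAD_FAST a,x → push 21,1406. Stack: [21, 1406]
BINARY_OP % → 21 % 1406 = 21. Stack: [21]
LOAD_FAST a → push 21. Stack: [21, 21]
LOAD_CONST → push 11. Stack: [21, 21, 11]
BINARY_OP % → 21 % 11 = 10. Stack: [21, 10]
BINARY_OP // → 21 // 10 = 2. Stack: [2]
STORE_FAST w → w=2. Stack: []
LOAD_FAST w → push 2. Stack: [2]
RETURN_VALUE → return 2.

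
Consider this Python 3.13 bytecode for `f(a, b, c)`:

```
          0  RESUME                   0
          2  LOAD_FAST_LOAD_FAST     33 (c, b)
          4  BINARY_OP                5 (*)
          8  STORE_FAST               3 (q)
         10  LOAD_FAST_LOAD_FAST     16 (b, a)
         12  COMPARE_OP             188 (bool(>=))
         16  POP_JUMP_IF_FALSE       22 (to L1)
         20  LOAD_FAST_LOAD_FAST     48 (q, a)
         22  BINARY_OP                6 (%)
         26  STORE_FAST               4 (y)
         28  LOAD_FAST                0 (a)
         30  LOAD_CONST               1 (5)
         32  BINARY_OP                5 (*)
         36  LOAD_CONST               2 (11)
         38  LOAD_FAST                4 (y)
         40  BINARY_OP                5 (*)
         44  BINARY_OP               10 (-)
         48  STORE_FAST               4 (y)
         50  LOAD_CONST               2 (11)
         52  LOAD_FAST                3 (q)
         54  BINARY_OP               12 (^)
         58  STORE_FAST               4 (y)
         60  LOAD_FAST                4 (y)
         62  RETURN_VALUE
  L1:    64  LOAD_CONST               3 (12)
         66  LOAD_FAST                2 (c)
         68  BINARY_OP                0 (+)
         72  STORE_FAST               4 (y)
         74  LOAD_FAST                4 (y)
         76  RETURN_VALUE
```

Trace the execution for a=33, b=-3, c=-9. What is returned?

LOAD_FAST_LOAD_FAST c,b → push -9,-3. Stack: [-9, -3]
BINARY_OP * → -9 * -3 = 27. Stack: [27]
STORE_FAST q → q=27. Stack: []
LOAD_FAST_LOAD_FAST b,a → push -3,33. Stack: [-3, 33]
COMPARE_OP bool(>=) → -3 vs 33 = False. Stack: [False]
POP_JUMP_IF_FALSE → pop False; jump. Stack: []
LOAD_CONST → push 12. Stack: [12]
LOAD_FAST c → push -9. Stack: [12, -9]
BINARY_OP + → 12 + -9 = 3. Stack: [3]
STORE_FAST y → y=3. Stack: []
LOAD_FAST y → push 3. Stack: [3]
RETURN_VALUE → return 3.

3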